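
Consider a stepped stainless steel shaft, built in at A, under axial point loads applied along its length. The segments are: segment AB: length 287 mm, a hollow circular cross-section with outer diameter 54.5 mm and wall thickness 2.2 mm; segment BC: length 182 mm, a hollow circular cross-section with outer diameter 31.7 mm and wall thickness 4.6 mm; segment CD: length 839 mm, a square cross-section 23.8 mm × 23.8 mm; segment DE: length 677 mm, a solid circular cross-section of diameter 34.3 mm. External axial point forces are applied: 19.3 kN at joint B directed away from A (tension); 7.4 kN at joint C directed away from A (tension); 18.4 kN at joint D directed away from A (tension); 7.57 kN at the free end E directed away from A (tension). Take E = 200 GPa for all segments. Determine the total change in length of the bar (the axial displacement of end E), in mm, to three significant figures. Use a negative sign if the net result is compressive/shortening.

0.507 mm

Internal axial forces (sectioning from the free end, tension +): N_DE = 7.57 kN, N_CD = 25.97 kN, N_BC = 33.37 kN, N_AB = 52.67 kN.
A_AB = 361.5 mm².
A_BC = 391.6 mm².
A_CD = 566.4 mm².
A_DE = 924 mm².
δ_AB = 52670·287/(361.5·200000) = 0.2091 mm
δ_BC = 33370·182/(391.6·200000) = 0.07754 mm
δ_CD = 25970·839/(566.4·200000) = 0.1923 mm
δ_DE = 7570·677/(924·200000) = 0.02773 mm
δ = Σδ_i = 0.5067 mm.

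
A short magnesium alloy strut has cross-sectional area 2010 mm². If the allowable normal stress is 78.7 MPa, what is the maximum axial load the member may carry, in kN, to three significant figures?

158 kN

P_max = σ_allow · A = 78.7 · 2010 = 158200 N = 158.2 kN.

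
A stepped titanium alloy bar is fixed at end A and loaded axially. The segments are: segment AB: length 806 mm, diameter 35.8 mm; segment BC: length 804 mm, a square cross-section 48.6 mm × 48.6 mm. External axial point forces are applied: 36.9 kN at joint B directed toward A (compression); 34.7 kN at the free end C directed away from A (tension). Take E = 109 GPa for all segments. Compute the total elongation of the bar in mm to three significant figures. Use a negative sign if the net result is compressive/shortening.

0.0922 mm

Internal axial forces (sectioning from the free end, tension +): N_BC = 34.7 kN, N_AB = -2.2 kN.
A_AB = 1007 mm².
A_BC = 2362 mm².
δ_AB = -2200·806/(1007·109000) = -0.01616 mm
δ_BC = 34700·804/(2362·109000) = 0.1084 mm
δ = Σδ_i = 0.0922 mm.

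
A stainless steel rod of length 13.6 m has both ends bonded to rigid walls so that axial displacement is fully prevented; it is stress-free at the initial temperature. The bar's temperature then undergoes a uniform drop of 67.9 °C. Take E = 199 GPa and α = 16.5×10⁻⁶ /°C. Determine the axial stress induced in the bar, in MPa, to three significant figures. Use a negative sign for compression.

Free thermal expansion αLΔT = 16.5e-6 · 13600 · -67.9 = -15.24 mm.
The walls impose strain ε = −(-15.24)/13600 = 1.1203e-03; σ = Eε = 199000 · 1.1203e-03 = 222.9 MPa.

223 MPa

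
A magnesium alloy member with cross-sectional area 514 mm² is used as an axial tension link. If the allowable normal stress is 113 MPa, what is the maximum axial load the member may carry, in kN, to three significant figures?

58.1 kN

P_max = σ_allow · A = 113 · 514 = 58080 N = 58.08 kN.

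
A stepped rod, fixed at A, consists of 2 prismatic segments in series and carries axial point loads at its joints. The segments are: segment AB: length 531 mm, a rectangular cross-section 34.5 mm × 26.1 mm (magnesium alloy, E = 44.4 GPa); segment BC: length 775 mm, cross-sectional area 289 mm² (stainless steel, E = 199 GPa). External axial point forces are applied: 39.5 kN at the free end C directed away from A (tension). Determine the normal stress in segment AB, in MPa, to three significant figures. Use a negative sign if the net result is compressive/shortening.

43.9 MPa

Internal axial forces (sectioning from the free end, tension +): N_BC = 39.5 kN, N_AB = 39.5 kN.
A_AB = 900.5 mm².
σ_AB = N_AB/A_AB = 39500/900.5 = 43.87 MPa.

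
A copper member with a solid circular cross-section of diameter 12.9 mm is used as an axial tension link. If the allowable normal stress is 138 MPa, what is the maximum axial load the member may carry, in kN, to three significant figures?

A = 130.7 mm².
P_max = σ_allow · A = 138 · 130.7 = 18040 N = 18.04 kN.

18.0 kN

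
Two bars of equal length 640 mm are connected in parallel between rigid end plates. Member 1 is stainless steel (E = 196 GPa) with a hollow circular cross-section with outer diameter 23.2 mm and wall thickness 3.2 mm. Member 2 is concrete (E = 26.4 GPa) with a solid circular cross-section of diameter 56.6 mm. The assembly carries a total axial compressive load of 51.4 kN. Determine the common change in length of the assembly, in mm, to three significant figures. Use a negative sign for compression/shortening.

A_1 = 201.1 mm².
A_2 = 2516 mm².
Equal strain + equilibrium ⇒ each member carries load in proportion to AE: A₁E₁ = 39410000 N, A₂E₂ = 66420000 N, ΣAE = 105800000 N.
δ = PL/ΣAE = -51400·640/105800000 = -0.3108 mm.

-0.311 mm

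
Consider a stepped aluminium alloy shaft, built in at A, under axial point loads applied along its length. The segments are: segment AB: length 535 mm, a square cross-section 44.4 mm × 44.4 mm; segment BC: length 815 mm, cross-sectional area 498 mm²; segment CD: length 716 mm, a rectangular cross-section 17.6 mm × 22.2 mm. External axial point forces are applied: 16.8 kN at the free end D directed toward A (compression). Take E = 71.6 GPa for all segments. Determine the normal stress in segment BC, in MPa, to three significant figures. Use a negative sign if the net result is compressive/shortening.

Internal axial forces (sectioning from the free end, tension +): N_CD = -16.8 kN, N_BC = -16.8 kN, N_AB = -16.8 kN.
σ_BC = N_BC/A_BC = -16800/498 = -33.73 MPa.

-33.7 MPa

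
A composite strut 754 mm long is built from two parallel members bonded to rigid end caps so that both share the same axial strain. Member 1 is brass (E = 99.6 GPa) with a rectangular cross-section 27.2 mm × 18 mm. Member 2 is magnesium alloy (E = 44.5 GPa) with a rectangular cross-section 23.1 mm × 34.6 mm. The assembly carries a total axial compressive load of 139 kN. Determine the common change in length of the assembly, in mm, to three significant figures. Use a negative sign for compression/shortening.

A_1 = 489.6 mm².
A_2 = 799.3 mm².
Equal strain + equilibrium ⇒ each member carries load in proportion to AE: A₁E₁ = 48760000 N, A₂E₂ = 35570000 N, ΣAE = 84330000 N.
δ = PL/ΣAE = -139000·754/84330000 = -1.243 mm.

-1.24 mm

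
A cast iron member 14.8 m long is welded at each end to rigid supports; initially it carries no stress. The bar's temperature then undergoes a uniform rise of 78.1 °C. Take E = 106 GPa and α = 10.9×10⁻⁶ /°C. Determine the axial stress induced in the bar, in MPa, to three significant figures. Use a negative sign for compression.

-90.2 MPa

Free thermal expansion αLΔT = 10.9e-6 · 14800 · 78.1 = 12.6 mm.
The walls impose strain ε = −(12.6)/14800 = -8.5129e-04; σ = Eε = 106000 · -8.5129e-04 = -90.24 MPa.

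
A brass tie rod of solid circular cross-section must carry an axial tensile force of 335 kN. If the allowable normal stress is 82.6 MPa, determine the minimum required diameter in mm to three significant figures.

71.9 mm

Required area A ≥ P/σ_allow = 335000/82.6 = 4056 mm².
For a solid circular section, d ≥ √(4A/π) = 71.86 mm.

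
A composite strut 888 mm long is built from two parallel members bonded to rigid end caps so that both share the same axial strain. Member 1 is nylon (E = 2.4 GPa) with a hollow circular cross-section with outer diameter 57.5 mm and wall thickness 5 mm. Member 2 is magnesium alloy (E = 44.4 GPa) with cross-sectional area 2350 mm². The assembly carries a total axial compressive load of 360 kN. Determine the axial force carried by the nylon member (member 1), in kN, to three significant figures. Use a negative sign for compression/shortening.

A_1 = 824.7 mm².
Equal strain + equilibrium ⇒ each member carries load in proportion to AE: A₁E₁ = 1979000 N, A₂E₂ = 104300000 N, ΣAE = 106300000 N.
F₁ = P·A₁E₁/ΣAE = -360000·1979000/106300000 = -6702 N.

-6.70 kN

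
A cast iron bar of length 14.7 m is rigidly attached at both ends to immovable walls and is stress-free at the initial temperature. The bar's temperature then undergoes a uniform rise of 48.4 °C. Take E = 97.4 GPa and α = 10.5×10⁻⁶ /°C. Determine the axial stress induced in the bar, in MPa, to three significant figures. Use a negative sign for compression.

Free thermal expansion αLΔT = 10.5e-6 · 14700 · 48.4 = 7.471 mm.
The walls impose strain ε = −(7.471)/14700 = -5.0820e-04; σ = Eε = 97400 · -5.0820e-04 = -49.5 MPa.

-49.5 MPa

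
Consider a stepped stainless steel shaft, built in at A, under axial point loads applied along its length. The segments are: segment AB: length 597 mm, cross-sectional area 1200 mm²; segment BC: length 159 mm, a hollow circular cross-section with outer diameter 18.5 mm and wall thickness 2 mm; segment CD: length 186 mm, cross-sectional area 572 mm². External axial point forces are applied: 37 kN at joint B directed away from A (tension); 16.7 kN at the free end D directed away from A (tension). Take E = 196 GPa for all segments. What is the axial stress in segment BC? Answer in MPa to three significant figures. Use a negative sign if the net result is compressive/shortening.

Internal axial forces (sectioning from the free end, tension +): N_CD = 16.7 kN, N_BC = 16.7 kN, N_AB = 53.7 kN.
A_BC = 103.7 mm².
σ_BC = N_BC/A_BC = 16700/103.7 = 161.1 MPa.

161 MPa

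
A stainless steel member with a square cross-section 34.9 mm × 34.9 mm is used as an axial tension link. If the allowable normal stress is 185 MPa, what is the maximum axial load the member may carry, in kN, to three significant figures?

225 kN

A = 1218 mm².
P_max = σ_allow · A = 185 · 1218 = 225300 N = 225.3 kN.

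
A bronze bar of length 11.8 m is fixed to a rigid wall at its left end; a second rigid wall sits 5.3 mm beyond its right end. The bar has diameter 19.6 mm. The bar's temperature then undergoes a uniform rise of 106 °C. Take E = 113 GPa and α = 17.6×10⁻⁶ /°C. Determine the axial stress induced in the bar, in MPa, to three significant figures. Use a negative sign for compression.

-160 MPa

Free thermal expansion αLΔT = 17.6e-6 · 11800 · 106 = 22.01 mm.
The walls engage after the gap closes; constrained expansion = 22.01 − 5.3 = 16.71 mm.
The walls impose strain ε = −(16.71)/11800 = -1.4164e-03; σ = Eε = 113000 · -1.4164e-03 = -160.1 MPa.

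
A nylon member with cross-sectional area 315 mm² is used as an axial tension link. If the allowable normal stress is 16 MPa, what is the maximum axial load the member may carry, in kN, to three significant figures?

5.04 kN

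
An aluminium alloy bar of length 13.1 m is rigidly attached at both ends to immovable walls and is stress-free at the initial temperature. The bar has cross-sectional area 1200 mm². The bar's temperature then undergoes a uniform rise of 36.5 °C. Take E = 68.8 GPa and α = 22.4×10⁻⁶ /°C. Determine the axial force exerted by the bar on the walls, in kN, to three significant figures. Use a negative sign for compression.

Free thermal expansion αLΔT = 22.4e-6 · 13100 · 36.5 = 10.71 mm.
The walls impose strain ε = −(10.71)/13100 = -8.1760e-04; σ = Eε = 68800 · -8.1760e-04 = -56.25 MPa.
Wall reaction R = σ·A = -56.25·1200 = -67500 N = -67.5 kN.

-67.5 kN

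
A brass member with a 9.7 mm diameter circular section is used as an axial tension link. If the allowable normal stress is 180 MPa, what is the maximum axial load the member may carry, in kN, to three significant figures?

13.3 kN

A = 73.9 mm².
P_max = σ_allow · A = 180 · 73.9 = 13300 N = 13.3 kN.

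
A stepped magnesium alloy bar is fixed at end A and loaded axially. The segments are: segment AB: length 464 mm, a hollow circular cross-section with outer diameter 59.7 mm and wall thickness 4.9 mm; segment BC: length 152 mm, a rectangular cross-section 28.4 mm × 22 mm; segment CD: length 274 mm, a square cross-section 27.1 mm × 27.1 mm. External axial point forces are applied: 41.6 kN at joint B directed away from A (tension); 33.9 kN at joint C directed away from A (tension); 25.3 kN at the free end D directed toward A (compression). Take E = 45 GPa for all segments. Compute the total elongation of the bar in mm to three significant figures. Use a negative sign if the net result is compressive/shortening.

Internal axial forces (sectioning from the free end, tension +): N_CD = -25.3 kN, N_BC = 8.6 kN, N_AB = 50.2 kN.
A_AB = 843.6 mm².
A_BC = 624.8 mm².
A_CD = 734.4 mm².
δ_AB = 50200·464/(843.6·45000) = 0.6136 mm
δ_BC = 8600·152/(624.8·45000) = 0.04649 mm
δ_CD = -25300·274/(734.4·45000) = -0.2098 mm
δ = Σδ_i = 0.4503 mm.

0.450 mm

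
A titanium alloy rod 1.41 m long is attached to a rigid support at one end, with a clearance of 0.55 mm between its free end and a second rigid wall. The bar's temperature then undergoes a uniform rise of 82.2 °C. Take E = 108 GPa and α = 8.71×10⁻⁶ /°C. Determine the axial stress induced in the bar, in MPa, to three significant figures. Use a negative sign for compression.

-35.2 MPa

Free thermal expansion αLΔT = 8.71e-6 · 1410 · 82.2 = 1.01 mm.
The walls engage after the gap closes; constrained expansion = 1.01 − 0.55 = 0.4595 mm.
The walls impose strain ε = −(0.4595)/1410 = -3.2589e-04; σ = Eε = 108000 · -3.2589e-04 = -35.2 MPa.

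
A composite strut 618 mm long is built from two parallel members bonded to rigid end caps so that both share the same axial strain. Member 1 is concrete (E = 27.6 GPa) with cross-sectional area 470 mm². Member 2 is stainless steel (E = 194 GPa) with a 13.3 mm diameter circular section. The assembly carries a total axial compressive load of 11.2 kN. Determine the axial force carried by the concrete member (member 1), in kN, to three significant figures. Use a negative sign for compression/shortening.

-3.64 kN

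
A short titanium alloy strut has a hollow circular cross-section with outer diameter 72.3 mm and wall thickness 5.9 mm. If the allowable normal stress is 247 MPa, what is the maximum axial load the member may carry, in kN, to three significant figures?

A = 1231 mm².
P_max = σ_allow · A = 247 · 1231 = 304000 N = 304 kN.

304 kN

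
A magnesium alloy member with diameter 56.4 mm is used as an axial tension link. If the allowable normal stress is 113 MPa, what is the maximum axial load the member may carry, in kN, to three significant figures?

282 kN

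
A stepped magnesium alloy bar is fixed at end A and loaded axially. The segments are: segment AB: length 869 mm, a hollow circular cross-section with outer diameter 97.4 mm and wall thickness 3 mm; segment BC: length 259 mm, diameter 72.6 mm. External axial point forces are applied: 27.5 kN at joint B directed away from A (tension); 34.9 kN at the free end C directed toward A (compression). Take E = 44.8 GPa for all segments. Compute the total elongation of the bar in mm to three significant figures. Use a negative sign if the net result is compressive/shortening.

-0.210 mm

Internal axial forces (sectioning from the free end, tension +): N_BC = -34.9 kN, N_AB = -7.4 kN.
A_AB = 889.7 mm².
A_BC = 4140 mm².
δ_AB = -7400·869/(889.7·44800) = -0.1613 mm
δ_BC = -34900·259/(4140·44800) = -0.04874 mm
δ = Σδ_i = -0.2101 mm.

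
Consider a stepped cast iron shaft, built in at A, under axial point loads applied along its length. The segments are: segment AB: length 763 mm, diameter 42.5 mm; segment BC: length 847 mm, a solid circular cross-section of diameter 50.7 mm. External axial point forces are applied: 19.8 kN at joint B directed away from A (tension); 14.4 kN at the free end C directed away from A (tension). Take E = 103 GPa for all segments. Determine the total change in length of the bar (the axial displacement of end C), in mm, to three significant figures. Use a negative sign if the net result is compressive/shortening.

Internal axial forces (sectioning from the free end, tension +): N_BC = 14.4 kN, N_AB = 34.2 kN.
A_AB = 1419 mm².
A_BC = 2019 mm².
δ_AB = 34200·763/(1419·103000) = 0.1786 mm
δ_BC = 14400·847/(2019·103000) = 0.05865 mm
δ = Σδ_i = 0.2372 mm.

0.237 mm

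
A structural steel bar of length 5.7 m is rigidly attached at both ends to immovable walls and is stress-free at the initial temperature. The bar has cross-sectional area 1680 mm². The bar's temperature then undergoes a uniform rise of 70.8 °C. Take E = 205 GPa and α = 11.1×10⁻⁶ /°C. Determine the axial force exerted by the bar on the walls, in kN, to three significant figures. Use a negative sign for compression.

-271 kN

Free thermal expansion αLΔT = 11.1e-6 · 5700 · 70.8 = 4.48 mm.
The walls impose strain ε = −(4.48)/5700 = -7.8588e-04; σ = Eε = 205000 · -7.8588e-04 = -161.1 MPa.
Wall reaction R = σ·A = -161.1·1680 = -270700 N = -270.7 kN.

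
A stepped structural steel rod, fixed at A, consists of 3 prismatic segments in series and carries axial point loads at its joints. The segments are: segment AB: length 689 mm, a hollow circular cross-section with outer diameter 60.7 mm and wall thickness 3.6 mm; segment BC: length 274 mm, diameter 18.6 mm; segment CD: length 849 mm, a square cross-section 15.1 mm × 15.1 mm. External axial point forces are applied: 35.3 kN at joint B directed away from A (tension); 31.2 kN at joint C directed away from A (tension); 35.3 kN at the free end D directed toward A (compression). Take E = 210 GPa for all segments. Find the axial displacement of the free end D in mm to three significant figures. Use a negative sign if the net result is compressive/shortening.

-0.487 mm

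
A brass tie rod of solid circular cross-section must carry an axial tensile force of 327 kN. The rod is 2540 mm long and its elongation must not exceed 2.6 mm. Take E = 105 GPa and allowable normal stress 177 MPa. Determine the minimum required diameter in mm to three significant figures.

Required area A ≥ P/σ_allow = 327000/177 = 1847 mm².
For a solid circular section, d ≥ √(4A/π) = 48.5 mm.
Elongation limit: A ≥ PL/(Eδ_allow) = 327000·2540/(105000·2.6) = 3042 mm² ⇒ d ≥ 62.24 mm.
The elongation limit governs.

62.2 mm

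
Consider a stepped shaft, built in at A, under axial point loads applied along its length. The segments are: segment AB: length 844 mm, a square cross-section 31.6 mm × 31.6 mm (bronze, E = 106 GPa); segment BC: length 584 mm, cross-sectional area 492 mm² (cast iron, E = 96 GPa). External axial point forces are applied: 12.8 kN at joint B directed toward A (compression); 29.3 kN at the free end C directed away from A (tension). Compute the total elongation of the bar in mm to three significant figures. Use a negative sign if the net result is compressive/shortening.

Internal axial forces (sectioning from the free end, tension +): N_BC = 29.3 kN, N_AB = 16.5 kN.
A_AB = 998.6 mm².
δ_AB = 16500·844/(998.6·106000) = 0.1316 mm
δ_BC = 29300·584/(492·96000) = 0.3623 mm
δ = Σδ_i = 0.4938 mm.

0.494 mm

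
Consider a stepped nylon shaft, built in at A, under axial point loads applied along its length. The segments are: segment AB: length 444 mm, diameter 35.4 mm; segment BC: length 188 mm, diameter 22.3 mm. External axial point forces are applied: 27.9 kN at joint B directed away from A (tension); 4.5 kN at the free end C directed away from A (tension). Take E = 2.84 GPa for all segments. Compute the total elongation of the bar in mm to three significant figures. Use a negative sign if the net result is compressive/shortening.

5.91 mm

Internal axial forces (sectioning from the free end, tension +): N_BC = 4.5 kN, N_AB = 32.4 kN.
A_AB = 984.2 mm².
A_BC = 390.6 mm².
δ_AB = 32400·444/(984.2·2840) = 5.147 mm
δ_BC = 4500·188/(390.6·2840) = 0.7627 mm
δ = Σδ_i = 5.909 mm.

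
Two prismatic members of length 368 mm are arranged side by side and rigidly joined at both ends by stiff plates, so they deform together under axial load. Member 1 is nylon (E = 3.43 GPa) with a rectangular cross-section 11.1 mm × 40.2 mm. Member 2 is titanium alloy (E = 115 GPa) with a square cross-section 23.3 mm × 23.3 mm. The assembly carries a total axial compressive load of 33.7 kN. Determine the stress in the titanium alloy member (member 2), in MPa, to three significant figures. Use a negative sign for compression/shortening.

A_1 = 446.2 mm².
A_2 = 542.9 mm².
Equal strain + equilibrium ⇒ each member carries load in proportion to AE: A₁E₁ = 1531000 N, A₂E₂ = 62430000 N, ΣAE = 63960000 N.
σ₂ = P·E₂/ΣAE = -33700·115000/63960000 = -60.59 MPa.

-60.6 MPa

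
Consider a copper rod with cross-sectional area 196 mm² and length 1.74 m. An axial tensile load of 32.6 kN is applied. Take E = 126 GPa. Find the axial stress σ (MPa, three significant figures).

σ = N/A = 32600/196 = 166.3 MPa.

166 MPa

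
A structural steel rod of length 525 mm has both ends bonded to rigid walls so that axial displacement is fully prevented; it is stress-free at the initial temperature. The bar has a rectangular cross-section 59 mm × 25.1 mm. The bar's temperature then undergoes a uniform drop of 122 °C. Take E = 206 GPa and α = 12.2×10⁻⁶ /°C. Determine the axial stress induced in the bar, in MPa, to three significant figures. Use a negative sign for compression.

307 MPa

Free thermal expansion αLΔT = 12.2e-6 · 525 · -122 = -0.7814 mm.
The walls impose strain ε = −(-0.7814)/525 = 1.4884e-03; σ = Eε = 206000 · 1.4884e-03 = 306.6 MPa.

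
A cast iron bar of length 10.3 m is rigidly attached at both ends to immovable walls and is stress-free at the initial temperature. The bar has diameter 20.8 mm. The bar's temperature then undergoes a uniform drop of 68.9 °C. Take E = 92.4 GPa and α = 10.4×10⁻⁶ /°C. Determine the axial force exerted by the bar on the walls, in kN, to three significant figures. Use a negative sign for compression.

22.5 kN

Free thermal expansion αLΔT = 10.4e-6 · 10300 · -68.9 = -7.381 mm.
The walls impose strain ε = −(-7.381)/10300 = 7.1656e-04; σ = Eε = 92400 · 7.1656e-04 = 66.21 MPa.
Wall reaction R = σ·A = 66.21·339.8 = 22500 N = 22.5 kN.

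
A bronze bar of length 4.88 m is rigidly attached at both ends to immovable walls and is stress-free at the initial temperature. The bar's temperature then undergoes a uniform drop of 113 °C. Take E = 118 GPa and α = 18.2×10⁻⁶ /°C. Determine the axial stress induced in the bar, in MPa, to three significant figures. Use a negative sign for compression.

Free thermal expansion αLΔT = 18.2e-6 · 4880 · -113 = -10.04 mm.
The walls impose strain ε = −(-10.04)/4880 = 2.0566e-03; σ = Eε = 118000 · 2.0566e-03 = 242.7 MPa.

243 MPa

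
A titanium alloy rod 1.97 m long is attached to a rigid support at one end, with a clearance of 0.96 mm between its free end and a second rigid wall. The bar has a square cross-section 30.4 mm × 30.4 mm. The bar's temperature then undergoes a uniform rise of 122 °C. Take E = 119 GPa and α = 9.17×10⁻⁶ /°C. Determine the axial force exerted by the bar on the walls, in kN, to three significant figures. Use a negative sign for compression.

Free thermal expansion αLΔT = 9.17e-6 · 1970 · 122 = 2.204 mm.
The walls engage after the gap closes; constrained expansion = 2.204 − 0.96 = 1.244 mm.
The walls impose strain ε = −(1.244)/1970 = -6.3143e-04; σ = Eε = 119000 · -6.3143e-04 = -75.14 MPa.
Wall reaction R = σ·A = -75.14·924.2 = -69440 N = -69.44 kN.

-69.4 kN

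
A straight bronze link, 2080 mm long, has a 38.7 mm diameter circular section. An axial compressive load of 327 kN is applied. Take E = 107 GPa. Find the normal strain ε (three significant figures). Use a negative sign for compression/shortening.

-0.00260

A = 1176 mm².
σ = N/A = -278 MPa; ε = σ/E = -278/107000 = -2.598e-03.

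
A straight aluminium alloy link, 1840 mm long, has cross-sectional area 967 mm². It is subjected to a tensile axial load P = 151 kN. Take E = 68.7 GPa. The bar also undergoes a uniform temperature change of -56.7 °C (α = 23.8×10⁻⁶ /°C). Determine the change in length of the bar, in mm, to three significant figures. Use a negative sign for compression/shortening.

δ_mech = NL/(AE) = 151000·1840/(967·68700) = 4.182 mm.
δ_thermal = αLΔT = 23.8e-6·1840·-56.7 = -2.483 mm.
δ = δ_mech + δ_thermal = 1.699 mm.

1.70 mm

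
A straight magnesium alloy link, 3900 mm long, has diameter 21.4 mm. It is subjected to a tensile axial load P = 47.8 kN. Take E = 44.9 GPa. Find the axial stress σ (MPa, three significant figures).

A = 359.7 mm².
σ = N/A = 47800/359.7 = 132.9 MPa.

133 MPa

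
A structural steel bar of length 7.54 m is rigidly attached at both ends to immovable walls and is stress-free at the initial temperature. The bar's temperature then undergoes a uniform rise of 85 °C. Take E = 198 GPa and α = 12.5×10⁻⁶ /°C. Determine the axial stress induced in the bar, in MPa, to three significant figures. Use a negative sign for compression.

-210 MPa

Free thermal expansion αLΔT = 12.5e-6 · 7540 · 85 = 8.011 mm.
The walls impose strain ε = −(8.011)/7540 = -1.0625e-03; σ = Eε = 198000 · -1.0625e-03 = -210.4 MPa.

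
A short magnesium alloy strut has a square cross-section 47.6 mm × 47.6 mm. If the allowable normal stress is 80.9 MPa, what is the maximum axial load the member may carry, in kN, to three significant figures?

183 kN

A = 2266 mm².
P_max = σ_allow · A = 80.9 · 2266 = 183300 N = 183.3 kN.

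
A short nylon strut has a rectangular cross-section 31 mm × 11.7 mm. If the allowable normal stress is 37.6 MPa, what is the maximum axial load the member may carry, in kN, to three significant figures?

A = 362.7 mm².
P_max = σ_allow · A = 37.6 · 362.7 = 13640 N = 13.64 kN.

13.6 kN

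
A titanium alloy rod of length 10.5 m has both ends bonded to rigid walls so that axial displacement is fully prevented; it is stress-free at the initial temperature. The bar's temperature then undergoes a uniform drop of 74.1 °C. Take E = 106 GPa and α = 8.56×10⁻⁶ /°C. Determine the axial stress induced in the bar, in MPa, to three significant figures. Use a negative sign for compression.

67.2 MPa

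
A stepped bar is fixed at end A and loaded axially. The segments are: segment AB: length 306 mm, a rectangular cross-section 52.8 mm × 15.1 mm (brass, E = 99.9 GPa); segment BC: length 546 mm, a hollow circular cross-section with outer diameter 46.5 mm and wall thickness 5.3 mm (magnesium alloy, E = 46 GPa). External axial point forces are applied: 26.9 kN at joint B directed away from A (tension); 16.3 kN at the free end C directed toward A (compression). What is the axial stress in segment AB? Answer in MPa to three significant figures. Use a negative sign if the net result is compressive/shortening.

13.3 MPa

Internal axial forces (sectioning from the free end, tension +): N_BC = -16.3 kN, N_AB = 10.6 kN.
A_AB = 797.3 mm².
σ_AB = N_AB/A_AB = 10600/797.3 = 13.3 MPa.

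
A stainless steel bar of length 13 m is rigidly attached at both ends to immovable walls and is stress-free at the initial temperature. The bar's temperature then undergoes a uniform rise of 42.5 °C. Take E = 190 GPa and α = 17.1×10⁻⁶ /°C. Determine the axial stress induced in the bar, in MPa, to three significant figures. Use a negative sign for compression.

Free thermal expansion αLΔT = 17.1e-6 · 13000 · 42.5 = 9.448 mm.
The walls impose strain ε = −(9.448)/13000 = -7.2675e-04; σ = Eε = 190000 · -7.2675e-04 = -138.1 MPa.

-138 MPa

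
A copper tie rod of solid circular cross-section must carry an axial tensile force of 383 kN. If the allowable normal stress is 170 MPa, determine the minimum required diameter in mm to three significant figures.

53.6 mm

Required area A ≥ P/σ_allow = 383000/170 = 2253 mm².
For a solid circular section, d ≥ √(4A/π) = 53.56 mm.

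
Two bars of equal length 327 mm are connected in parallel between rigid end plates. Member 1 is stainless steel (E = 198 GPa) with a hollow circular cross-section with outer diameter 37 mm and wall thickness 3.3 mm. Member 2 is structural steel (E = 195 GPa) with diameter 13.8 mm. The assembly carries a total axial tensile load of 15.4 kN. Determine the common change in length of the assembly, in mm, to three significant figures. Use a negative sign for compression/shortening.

A_1 = 349.4 mm².
A_2 = 149.6 mm².
Equal strain + equilibrium ⇒ each member carries load in proportion to AE: A₁E₁ = 69180000 N, A₂E₂ = 29170000 N, ΣAE = 98340000 N.
δ = PL/ΣAE = 15400·327/98340000 = 0.05121 mm.

0.0512 mm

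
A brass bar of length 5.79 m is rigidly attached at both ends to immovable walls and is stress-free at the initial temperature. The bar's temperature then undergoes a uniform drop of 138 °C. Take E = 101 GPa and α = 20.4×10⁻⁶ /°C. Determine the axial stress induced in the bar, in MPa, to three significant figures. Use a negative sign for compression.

Free thermal expansion αLΔT = 20.4e-6 · 5790 · -138 = -16.3 mm.
The walls impose strain ε = −(-16.3)/5790 = 2.8152e-03; σ = Eε = 101000 · 2.8152e-03 = 284.3 MPa.

284 MPa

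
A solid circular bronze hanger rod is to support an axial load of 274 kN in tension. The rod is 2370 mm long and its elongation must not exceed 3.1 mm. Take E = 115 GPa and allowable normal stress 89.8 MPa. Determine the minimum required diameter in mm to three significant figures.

62.3 mm

Required area A ≥ P/σ_allow = 274000/89.8 = 3051 mm².
For a solid circular section, d ≥ √(4A/π) = 62.33 mm.
Elongation limit: A ≥ PL/(Eδ_allow) = 274000·2370/(115000·3.1) = 1822 mm² ⇒ d ≥ 48.16 mm.
The stress limit governs.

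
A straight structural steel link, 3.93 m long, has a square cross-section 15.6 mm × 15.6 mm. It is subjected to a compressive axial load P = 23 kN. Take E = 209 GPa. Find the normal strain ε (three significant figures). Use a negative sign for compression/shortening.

-4.52e-04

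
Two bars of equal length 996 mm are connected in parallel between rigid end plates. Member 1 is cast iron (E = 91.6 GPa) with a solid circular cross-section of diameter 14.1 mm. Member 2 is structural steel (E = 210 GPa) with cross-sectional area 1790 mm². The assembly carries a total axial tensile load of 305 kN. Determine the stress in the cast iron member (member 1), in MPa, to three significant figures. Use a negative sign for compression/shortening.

71.6 MPa

A_1 = 156.1 mm².
Equal strain + equilibrium ⇒ each member carries load in proportion to AE: A₁E₁ = 14300000 N, A₂E₂ = 375900000 N, ΣAE = 390200000 N.
σ₁ = P·E₁/ΣAE = 305000·91600/390200000 = 71.6 MPa.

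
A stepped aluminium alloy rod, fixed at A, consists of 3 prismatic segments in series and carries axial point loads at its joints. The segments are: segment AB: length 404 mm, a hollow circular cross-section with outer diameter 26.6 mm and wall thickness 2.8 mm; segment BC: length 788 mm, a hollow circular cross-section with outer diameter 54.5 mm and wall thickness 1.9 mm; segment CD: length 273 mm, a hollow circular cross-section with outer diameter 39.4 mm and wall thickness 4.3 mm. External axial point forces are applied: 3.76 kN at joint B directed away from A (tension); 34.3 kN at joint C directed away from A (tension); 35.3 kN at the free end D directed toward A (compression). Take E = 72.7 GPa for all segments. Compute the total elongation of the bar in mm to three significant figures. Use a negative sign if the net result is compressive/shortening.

Internal axial forces (sectioning from the free end, tension +): N_CD = -35.3 kN, N_BC = -1 kN, N_AB = 2.76 kN.
A_AB = 209.4 mm².
A_BC = 314 mm².
A_CD = 474.2 mm².
δ_AB = 2760·404/(209.4·72700) = 0.07326 mm
δ_BC = -1000·788/(314·72700) = -0.03452 mm
δ_CD = -35300·273/(474.2·72700) = -0.2796 mm
δ = Σδ_i = -0.2408 mm.

-0.241 mm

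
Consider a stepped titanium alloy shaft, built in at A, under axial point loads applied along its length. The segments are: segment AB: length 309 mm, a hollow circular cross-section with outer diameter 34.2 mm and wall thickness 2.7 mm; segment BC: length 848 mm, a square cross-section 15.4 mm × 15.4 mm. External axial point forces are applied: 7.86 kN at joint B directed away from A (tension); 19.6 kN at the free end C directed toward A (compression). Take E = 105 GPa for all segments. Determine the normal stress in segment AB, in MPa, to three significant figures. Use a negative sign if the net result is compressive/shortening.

-43.9 MPa

Internal axial forces (sectioning from the free end, tension +): N_BC = -19.6 kN, N_AB = -11.74 kN.
A_AB = 267.2 mm².
σ_AB = N_AB/A_AB = -11740/267.2 = -43.94 MPa.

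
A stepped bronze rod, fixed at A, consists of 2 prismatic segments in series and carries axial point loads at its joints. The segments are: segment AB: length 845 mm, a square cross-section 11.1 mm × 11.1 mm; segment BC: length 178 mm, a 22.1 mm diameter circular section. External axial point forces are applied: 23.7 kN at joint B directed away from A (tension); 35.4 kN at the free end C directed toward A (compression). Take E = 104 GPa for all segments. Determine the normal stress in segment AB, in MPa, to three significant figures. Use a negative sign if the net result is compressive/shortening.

-95.0 MPa

Internal axial forces (sectioning from the free end, tension +): N_BC = -35.4 kN, N_AB = -11.7 kN.
A_AB = 123.2 mm².
σ_AB = N_AB/A_AB = -11700/123.2 = -94.96 MPa.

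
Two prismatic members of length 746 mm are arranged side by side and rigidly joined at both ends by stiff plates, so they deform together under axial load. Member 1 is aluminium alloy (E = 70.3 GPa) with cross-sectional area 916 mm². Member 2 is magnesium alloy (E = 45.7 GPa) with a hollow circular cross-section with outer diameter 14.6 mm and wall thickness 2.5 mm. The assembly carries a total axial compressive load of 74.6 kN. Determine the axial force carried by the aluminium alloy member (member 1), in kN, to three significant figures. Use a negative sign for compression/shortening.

A_2 = 95.03 mm².
Equal strain + equilibrium ⇒ each member carries load in proportion to AE: A₁E₁ = 64390000 N, A₂E₂ = 4343000 N, ΣAE = 68740000 N.
F₁ = P·A₁E₁/ΣAE = -74600·64390000/68740000 = -69890 N.

-69.9 kN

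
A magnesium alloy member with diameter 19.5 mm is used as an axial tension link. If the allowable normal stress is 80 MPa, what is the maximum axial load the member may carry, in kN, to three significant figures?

23.9 kN

A = 298.6 mm².
P_max = σ_allow · A = 80 · 298.6 = 23890 N = 23.89 kN.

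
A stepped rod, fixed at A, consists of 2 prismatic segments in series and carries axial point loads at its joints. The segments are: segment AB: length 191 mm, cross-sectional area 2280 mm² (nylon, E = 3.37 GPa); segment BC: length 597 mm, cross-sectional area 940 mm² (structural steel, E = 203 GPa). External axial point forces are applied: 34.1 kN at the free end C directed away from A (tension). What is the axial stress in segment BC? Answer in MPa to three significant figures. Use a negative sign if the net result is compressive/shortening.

36.3 MPa

Internal axial forces (sectioning from the free end, tension +): N_BC = 34.1 kN, N_AB = 34.1 kN.
σ_BC = N_BC/A_BC = 34100/940 = 36.28 MPa.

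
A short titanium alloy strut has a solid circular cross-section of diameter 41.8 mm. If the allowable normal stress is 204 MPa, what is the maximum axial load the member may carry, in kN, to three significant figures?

280 kN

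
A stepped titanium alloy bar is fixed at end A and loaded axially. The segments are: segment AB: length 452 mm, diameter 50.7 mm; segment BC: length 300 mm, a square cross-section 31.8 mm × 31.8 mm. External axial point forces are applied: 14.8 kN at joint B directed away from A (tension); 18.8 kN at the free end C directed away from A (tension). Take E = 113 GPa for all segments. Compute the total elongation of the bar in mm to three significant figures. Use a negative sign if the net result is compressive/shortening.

0.116 mm

Internal axial forces (sectioning from the free end, tension +): N_BC = 18.8 kN, N_AB = 33.6 kN.
A_AB = 2019 mm².
A_BC = 1011 mm².
δ_AB = 33600·452/(2019·113000) = 0.06657 mm
δ_BC = 18800·300/(1011·113000) = 0.04936 mm
δ = Σδ_i = 0.1159 mm.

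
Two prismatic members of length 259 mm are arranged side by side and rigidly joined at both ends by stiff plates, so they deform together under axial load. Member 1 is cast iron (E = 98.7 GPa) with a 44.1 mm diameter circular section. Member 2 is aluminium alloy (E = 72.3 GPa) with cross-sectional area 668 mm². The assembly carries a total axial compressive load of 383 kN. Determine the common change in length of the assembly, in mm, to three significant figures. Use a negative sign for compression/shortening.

A_1 = 1527 mm².
Equal strain + equilibrium ⇒ each member carries load in proportion to AE: A₁E₁ = 150800000 N, A₂E₂ = 48300000 N, ΣAE = 199100000 N.
δ = PL/ΣAE = -383000·259/199100000 = -0.4983 mm.

-0.498 mm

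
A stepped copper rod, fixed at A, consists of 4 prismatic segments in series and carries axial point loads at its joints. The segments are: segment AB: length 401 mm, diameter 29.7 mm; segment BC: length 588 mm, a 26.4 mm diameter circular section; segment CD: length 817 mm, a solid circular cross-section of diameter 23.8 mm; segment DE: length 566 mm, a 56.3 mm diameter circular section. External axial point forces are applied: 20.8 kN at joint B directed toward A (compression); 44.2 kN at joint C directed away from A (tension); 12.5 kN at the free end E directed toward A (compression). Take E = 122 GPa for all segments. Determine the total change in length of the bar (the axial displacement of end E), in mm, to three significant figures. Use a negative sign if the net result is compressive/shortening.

Internal axial forces (sectioning from the free end, tension +): N_DE = -12.5 kN, N_CD = -12.5 kN, N_BC = 31.7 kN, N_AB = 10.9 kN.
A_AB = 692.8 mm².
A_BC = 547.4 mm².
A_CD = 444.9 mm².
A_DE = 2489 mm².
δ_AB = 10900·401/(692.8·122000) = 0.05171 mm
δ_BC = 31700·588/(547.4·122000) = 0.2791 mm
δ_CD = -12500·817/(444.9·122000) = -0.1882 mm
δ_DE = -12500·566/(2489·122000) = -0.02329 mm
δ = Σδ_i = 0.1194 mm.

0.119 mm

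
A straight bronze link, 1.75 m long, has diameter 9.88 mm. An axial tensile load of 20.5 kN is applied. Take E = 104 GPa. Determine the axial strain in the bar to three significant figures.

A = 76.67 mm².
σ = N/A = 267.4 MPa; ε = σ/E = 267.4/104000 = 2.571e-03.

0.00257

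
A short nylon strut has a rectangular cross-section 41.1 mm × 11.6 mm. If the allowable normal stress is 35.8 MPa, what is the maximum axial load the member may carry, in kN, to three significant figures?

17.1 kN

A = 476.8 mm².
P_max = σ_allow · A = 35.8 · 476.8 = 17070 N = 17.07 kN.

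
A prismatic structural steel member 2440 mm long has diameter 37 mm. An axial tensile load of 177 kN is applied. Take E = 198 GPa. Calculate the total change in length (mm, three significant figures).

2.03 mm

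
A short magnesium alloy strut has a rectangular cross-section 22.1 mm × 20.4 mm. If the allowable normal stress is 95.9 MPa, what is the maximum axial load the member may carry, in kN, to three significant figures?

A = 450.8 mm².
P_max = σ_allow · A = 95.9 · 450.8 = 43240 N = 43.24 kN.

43.2 kN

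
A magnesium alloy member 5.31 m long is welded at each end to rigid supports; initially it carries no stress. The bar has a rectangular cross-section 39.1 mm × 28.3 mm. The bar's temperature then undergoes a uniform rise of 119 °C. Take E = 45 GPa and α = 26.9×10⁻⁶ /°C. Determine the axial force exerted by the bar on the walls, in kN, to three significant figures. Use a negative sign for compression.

-159 kN

Free thermal expansion αLΔT = 26.9e-6 · 5310 · 119 = 17 mm.
The walls impose strain ε = −(17)/5310 = -3.2011e-03; σ = Eε = 45000 · -3.2011e-03 = -144 MPa.
Wall reaction R = σ·A = -144·1107 = -159400 N = -159.4 kN.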